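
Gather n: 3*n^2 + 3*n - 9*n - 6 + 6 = 3*n^2 - 6*n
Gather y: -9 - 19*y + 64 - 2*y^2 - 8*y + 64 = -2*y^2 - 27*y + 119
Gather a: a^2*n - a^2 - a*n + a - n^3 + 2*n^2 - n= a^2*(n - 1) + a*(1 - n) - n^3 + 2*n^2 - n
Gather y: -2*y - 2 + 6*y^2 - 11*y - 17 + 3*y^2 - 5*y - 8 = 9*y^2 - 18*y - 27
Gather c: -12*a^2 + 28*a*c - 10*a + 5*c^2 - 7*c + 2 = -12*a^2 - 10*a + 5*c^2 + c*(28*a - 7) + 2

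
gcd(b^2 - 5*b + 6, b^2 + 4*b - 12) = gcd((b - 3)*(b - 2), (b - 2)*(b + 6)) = b - 2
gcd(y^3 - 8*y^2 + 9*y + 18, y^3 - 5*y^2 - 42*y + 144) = y - 3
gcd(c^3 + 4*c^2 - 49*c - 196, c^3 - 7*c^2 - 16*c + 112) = c^2 - 3*c - 28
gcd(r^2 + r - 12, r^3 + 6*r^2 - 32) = r + 4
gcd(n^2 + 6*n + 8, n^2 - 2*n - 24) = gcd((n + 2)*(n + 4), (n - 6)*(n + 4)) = n + 4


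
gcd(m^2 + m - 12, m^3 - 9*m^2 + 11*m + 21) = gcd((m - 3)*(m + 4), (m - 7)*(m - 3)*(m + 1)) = m - 3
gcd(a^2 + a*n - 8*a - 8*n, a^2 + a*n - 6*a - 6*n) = a + n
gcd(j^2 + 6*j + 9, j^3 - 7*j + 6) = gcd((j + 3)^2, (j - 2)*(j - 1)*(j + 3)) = j + 3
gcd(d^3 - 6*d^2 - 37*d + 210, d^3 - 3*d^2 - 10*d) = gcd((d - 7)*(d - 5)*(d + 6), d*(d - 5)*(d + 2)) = d - 5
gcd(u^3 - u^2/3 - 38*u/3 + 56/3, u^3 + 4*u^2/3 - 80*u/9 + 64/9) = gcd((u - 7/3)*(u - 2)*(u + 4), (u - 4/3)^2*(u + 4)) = u + 4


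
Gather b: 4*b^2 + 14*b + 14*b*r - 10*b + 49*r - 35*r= 4*b^2 + b*(14*r + 4) + 14*r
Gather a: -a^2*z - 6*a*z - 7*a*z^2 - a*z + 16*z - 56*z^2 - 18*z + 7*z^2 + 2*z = -a^2*z + a*(-7*z^2 - 7*z) - 49*z^2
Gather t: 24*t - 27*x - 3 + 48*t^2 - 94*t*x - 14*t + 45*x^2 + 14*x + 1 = 48*t^2 + t*(10 - 94*x) + 45*x^2 - 13*x - 2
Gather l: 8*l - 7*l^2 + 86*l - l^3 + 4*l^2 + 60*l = -l^3 - 3*l^2 + 154*l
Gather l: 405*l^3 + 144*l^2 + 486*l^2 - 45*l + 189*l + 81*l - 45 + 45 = 405*l^3 + 630*l^2 + 225*l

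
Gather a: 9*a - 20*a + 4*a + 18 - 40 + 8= -7*a - 14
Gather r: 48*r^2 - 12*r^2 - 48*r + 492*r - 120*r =36*r^2 + 324*r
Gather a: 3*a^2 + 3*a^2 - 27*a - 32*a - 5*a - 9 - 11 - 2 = 6*a^2 - 64*a - 22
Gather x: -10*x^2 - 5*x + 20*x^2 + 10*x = 10*x^2 + 5*x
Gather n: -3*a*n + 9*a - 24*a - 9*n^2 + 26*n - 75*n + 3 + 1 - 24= -15*a - 9*n^2 + n*(-3*a - 49) - 20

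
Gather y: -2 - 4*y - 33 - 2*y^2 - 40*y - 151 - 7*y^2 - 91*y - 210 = -9*y^2 - 135*y - 396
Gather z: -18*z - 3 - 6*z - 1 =-24*z - 4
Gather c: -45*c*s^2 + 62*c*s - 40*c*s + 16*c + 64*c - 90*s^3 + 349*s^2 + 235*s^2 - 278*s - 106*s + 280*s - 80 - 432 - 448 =c*(-45*s^2 + 22*s + 80) - 90*s^3 + 584*s^2 - 104*s - 960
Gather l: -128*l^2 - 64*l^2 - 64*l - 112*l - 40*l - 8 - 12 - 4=-192*l^2 - 216*l - 24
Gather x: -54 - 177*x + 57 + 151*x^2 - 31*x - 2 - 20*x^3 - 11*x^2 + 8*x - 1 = -20*x^3 + 140*x^2 - 200*x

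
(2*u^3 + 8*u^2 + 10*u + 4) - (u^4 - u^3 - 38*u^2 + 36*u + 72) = -u^4 + 3*u^3 + 46*u^2 - 26*u - 68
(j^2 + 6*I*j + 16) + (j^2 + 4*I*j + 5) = 2*j^2 + 10*I*j + 21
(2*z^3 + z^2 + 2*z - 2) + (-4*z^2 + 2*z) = 2*z^3 - 3*z^2 + 4*z - 2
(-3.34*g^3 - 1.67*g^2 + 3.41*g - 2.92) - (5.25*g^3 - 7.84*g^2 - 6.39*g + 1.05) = -8.59*g^3 + 6.17*g^2 + 9.8*g - 3.97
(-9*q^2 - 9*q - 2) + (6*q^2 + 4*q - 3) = -3*q^2 - 5*q - 5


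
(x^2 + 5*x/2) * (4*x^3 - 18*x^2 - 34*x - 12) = 4*x^5 - 8*x^4 - 79*x^3 - 97*x^2 - 30*x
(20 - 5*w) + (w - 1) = 19 - 4*w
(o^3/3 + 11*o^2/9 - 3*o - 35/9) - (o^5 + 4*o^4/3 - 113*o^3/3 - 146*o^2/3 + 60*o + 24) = -o^5 - 4*o^4/3 + 38*o^3 + 449*o^2/9 - 63*o - 251/9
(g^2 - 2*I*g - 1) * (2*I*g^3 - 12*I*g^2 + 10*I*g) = 2*I*g^5 + 4*g^4 - 12*I*g^4 - 24*g^3 + 8*I*g^3 + 20*g^2 + 12*I*g^2 - 10*I*g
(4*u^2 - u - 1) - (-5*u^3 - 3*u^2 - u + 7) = 5*u^3 + 7*u^2 - 8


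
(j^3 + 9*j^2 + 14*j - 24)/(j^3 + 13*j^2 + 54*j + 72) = (j - 1)/(j + 3)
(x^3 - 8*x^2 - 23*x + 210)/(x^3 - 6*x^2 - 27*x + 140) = (x - 6)/(x - 4)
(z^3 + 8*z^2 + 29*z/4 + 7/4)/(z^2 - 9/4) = (4*z^3 + 32*z^2 + 29*z + 7)/(4*z^2 - 9)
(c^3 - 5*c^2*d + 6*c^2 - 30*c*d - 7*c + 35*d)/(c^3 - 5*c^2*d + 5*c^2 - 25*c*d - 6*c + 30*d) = (c + 7)/(c + 6)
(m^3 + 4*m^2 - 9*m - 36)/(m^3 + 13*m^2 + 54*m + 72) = (m - 3)/(m + 6)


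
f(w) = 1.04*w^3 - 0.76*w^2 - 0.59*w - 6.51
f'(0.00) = -0.59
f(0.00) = -6.51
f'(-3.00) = 32.05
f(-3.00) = -39.66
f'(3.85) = 39.80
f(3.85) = 39.30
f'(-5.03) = 85.99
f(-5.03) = -155.13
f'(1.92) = 7.99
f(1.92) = -3.08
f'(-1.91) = 13.70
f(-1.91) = -15.40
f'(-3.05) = 33.07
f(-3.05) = -41.29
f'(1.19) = 2.02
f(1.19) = -6.54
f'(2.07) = 9.63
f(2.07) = -1.76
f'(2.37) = 13.33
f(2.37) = 1.67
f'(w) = 3.12*w^2 - 1.52*w - 0.59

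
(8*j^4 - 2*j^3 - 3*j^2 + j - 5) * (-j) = -8*j^5 + 2*j^4 + 3*j^3 - j^2 + 5*j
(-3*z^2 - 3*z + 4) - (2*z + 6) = -3*z^2 - 5*z - 2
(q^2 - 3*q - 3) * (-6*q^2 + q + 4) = -6*q^4 + 19*q^3 + 19*q^2 - 15*q - 12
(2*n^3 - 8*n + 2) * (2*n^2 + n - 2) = 4*n^5 + 2*n^4 - 20*n^3 - 4*n^2 + 18*n - 4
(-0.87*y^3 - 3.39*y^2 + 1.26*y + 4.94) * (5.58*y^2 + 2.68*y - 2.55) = -4.8546*y^5 - 21.2478*y^4 + 0.164099999999999*y^3 + 39.5865*y^2 + 10.0262*y - 12.597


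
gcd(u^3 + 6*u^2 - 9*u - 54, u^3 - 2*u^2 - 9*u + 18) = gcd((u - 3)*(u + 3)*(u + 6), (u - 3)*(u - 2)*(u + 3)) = u^2 - 9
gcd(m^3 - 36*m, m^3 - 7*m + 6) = 1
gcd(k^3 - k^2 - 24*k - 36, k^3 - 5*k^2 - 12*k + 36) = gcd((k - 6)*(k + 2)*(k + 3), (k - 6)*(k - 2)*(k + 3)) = k^2 - 3*k - 18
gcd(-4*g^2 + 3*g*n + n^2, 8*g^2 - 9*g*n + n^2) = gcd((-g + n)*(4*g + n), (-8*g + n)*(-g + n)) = g - n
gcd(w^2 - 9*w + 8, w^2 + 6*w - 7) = w - 1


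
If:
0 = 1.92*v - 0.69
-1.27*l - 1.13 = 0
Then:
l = -0.89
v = 0.36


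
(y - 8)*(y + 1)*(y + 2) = y^3 - 5*y^2 - 22*y - 16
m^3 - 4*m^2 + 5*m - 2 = (m - 2)*(m - 1)^2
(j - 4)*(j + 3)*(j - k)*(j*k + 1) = j^4*k - j^3*k^2 - j^3*k + j^3 + j^2*k^2 - 13*j^2*k - j^2 + 12*j*k^2 + j*k - 12*j + 12*k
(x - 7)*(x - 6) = x^2 - 13*x + 42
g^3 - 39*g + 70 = (g - 5)*(g - 2)*(g + 7)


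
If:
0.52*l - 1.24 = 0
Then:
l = 2.38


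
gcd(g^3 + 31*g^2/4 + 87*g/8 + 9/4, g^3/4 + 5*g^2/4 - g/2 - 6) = 1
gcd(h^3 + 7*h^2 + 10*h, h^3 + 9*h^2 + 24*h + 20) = h^2 + 7*h + 10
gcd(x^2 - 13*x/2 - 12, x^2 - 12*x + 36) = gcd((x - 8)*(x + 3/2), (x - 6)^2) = 1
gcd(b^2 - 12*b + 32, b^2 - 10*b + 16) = b - 8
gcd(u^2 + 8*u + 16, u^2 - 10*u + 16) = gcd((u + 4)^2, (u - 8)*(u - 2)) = 1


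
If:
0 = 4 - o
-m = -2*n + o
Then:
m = 2*n - 4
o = 4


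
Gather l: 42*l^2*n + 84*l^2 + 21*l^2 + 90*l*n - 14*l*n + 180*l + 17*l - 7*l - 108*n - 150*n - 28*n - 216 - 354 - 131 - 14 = l^2*(42*n + 105) + l*(76*n + 190) - 286*n - 715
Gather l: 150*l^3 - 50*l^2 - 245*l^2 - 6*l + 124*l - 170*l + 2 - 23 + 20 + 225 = 150*l^3 - 295*l^2 - 52*l + 224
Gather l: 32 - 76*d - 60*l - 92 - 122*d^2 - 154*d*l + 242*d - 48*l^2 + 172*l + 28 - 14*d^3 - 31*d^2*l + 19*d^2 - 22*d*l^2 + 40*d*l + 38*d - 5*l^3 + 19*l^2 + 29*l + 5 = -14*d^3 - 103*d^2 + 204*d - 5*l^3 + l^2*(-22*d - 29) + l*(-31*d^2 - 114*d + 141) - 27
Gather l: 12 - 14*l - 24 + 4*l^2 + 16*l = 4*l^2 + 2*l - 12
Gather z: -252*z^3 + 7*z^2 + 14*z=-252*z^3 + 7*z^2 + 14*z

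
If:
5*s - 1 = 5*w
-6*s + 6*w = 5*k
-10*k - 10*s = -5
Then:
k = -6/25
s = 37/50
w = 27/50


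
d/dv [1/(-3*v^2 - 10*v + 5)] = 2*(3*v + 5)/(3*v^2 + 10*v - 5)^2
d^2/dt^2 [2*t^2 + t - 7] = 4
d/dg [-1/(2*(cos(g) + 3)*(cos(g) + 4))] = -(2*cos(g) + 7)*sin(g)/(2*(cos(g) + 3)^2*(cos(g) + 4)^2)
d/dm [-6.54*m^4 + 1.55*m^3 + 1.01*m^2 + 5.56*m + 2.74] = -26.16*m^3 + 4.65*m^2 + 2.02*m + 5.56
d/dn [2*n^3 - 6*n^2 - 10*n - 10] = 6*n^2 - 12*n - 10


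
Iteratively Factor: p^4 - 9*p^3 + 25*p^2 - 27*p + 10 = (p - 1)*(p^3 - 8*p^2 + 17*p - 10) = (p - 5)*(p - 1)*(p^2 - 3*p + 2) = (p - 5)*(p - 1)^2*(p - 2)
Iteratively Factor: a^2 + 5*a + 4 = (a + 1)*(a + 4)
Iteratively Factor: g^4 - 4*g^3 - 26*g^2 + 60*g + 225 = (g - 5)*(g^3 + g^2 - 21*g - 45) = (g - 5)^2*(g^2 + 6*g + 9) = (g - 5)^2*(g + 3)*(g + 3)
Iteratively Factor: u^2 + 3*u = (u)*(u + 3)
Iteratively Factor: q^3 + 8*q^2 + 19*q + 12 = (q + 3)*(q^2 + 5*q + 4) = (q + 3)*(q + 4)*(q + 1)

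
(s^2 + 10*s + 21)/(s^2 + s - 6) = (s + 7)/(s - 2)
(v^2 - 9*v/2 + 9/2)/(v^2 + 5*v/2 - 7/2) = (2*v^2 - 9*v + 9)/(2*v^2 + 5*v - 7)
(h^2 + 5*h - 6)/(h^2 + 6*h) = (h - 1)/h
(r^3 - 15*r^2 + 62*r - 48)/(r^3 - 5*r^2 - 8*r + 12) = (r - 8)/(r + 2)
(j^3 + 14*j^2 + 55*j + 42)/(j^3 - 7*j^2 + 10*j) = (j^3 + 14*j^2 + 55*j + 42)/(j*(j^2 - 7*j + 10))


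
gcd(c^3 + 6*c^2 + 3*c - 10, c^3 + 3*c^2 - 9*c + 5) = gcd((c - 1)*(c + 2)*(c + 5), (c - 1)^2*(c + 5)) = c^2 + 4*c - 5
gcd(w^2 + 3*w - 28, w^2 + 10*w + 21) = w + 7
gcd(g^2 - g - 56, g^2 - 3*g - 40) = g - 8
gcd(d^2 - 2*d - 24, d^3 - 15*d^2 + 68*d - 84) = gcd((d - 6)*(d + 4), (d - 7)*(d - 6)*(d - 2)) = d - 6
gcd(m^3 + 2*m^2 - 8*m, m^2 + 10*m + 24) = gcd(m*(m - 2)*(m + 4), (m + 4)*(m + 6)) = m + 4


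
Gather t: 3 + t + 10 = t + 13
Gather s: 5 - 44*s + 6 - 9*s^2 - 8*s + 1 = -9*s^2 - 52*s + 12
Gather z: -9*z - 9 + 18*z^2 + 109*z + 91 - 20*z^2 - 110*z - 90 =-2*z^2 - 10*z - 8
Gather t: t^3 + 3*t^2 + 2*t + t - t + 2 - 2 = t^3 + 3*t^2 + 2*t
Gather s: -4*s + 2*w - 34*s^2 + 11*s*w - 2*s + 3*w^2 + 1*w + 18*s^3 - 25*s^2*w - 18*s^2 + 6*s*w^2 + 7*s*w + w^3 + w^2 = 18*s^3 + s^2*(-25*w - 52) + s*(6*w^2 + 18*w - 6) + w^3 + 4*w^2 + 3*w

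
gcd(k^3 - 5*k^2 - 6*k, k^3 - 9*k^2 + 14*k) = k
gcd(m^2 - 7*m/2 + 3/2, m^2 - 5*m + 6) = m - 3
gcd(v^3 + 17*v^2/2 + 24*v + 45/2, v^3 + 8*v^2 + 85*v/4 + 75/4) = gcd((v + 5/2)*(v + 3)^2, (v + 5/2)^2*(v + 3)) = v^2 + 11*v/2 + 15/2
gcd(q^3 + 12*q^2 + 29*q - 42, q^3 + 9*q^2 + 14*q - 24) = q^2 + 5*q - 6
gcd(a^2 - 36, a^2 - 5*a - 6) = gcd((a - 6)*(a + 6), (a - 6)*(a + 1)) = a - 6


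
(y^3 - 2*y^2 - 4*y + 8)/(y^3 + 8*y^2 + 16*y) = (y^3 - 2*y^2 - 4*y + 8)/(y*(y^2 + 8*y + 16))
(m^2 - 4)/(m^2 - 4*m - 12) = (m - 2)/(m - 6)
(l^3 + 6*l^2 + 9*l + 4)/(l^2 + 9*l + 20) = (l^2 + 2*l + 1)/(l + 5)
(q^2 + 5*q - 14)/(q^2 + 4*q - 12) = (q + 7)/(q + 6)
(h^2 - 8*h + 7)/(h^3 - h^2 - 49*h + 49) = 1/(h + 7)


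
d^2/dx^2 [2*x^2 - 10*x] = 4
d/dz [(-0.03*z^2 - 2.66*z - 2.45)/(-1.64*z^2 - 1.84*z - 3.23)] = (-4.3072*z^2 - 7.8422*z + 4.0838)/(2.6896*z^4 + 6.0352*z^3 + 13.98*z^2 + 11.8864*z + 10.4329)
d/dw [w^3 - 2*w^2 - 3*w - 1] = 3*w^2 - 4*w - 3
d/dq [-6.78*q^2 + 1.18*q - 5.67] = 1.18 - 13.56*q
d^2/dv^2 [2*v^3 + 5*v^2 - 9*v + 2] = 12*v + 10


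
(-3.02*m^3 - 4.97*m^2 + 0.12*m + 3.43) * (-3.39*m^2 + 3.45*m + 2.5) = 10.2378*m^5 + 6.4293*m^4 - 25.1033*m^3 - 23.6387*m^2 + 12.1335*m + 8.575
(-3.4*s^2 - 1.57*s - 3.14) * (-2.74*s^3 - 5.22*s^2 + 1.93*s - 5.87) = 9.316*s^5 + 22.0498*s^4 + 10.237*s^3 + 33.3187*s^2 + 3.1557*s + 18.4318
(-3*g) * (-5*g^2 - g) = 15*g^3 + 3*g^2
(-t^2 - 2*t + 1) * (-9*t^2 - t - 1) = 9*t^4 + 19*t^3 - 6*t^2 + t - 1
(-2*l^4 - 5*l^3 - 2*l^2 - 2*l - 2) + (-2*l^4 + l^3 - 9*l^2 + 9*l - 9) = -4*l^4 - 4*l^3 - 11*l^2 + 7*l - 11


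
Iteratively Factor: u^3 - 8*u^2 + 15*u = (u - 5)*(u^2 - 3*u) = (u - 5)*(u - 3)*(u)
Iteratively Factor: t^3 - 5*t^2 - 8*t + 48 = (t + 3)*(t^2 - 8*t + 16) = (t - 4)*(t + 3)*(t - 4)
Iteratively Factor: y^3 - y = (y)*(y^2 - 1) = y*(y - 1)*(y + 1)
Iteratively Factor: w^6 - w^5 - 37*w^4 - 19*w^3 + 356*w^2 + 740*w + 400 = (w + 4)*(w^5 - 5*w^4 - 17*w^3 + 49*w^2 + 160*w + 100) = (w + 1)*(w + 4)*(w^4 - 6*w^3 - 11*w^2 + 60*w + 100) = (w + 1)*(w + 2)*(w + 4)*(w^3 - 8*w^2 + 5*w + 50) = (w - 5)*(w + 1)*(w + 2)*(w + 4)*(w^2 - 3*w - 10) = (w - 5)*(w + 1)*(w + 2)^2*(w + 4)*(w - 5)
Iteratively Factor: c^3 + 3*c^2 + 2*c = (c + 1)*(c^2 + 2*c) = (c + 1)*(c + 2)*(c)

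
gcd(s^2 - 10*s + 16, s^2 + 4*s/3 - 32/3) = 1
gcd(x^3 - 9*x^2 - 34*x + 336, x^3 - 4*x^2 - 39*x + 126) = x^2 - x - 42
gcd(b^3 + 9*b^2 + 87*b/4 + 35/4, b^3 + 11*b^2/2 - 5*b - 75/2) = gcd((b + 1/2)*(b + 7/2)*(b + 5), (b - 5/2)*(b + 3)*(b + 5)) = b + 5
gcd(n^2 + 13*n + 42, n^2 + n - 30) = n + 6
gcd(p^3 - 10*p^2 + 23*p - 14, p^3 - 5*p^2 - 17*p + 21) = p^2 - 8*p + 7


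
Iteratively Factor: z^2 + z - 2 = (z + 2)*(z - 1)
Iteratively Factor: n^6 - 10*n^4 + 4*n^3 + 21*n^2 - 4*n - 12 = (n - 2)*(n^5 + 2*n^4 - 6*n^3 - 8*n^2 + 5*n + 6) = (n - 2)*(n + 1)*(n^4 + n^3 - 7*n^2 - n + 6) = (n - 2)*(n + 1)*(n + 3)*(n^3 - 2*n^2 - n + 2) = (n - 2)*(n + 1)^2*(n + 3)*(n^2 - 3*n + 2) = (n - 2)^2*(n + 1)^2*(n + 3)*(n - 1)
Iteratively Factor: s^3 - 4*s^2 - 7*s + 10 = (s + 2)*(s^2 - 6*s + 5) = (s - 1)*(s + 2)*(s - 5)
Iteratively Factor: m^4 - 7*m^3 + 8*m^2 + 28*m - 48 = (m - 4)*(m^3 - 3*m^2 - 4*m + 12) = (m - 4)*(m - 2)*(m^2 - m - 6) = (m - 4)*(m - 3)*(m - 2)*(m + 2)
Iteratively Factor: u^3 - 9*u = (u - 3)*(u^2 + 3*u) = (u - 3)*(u + 3)*(u)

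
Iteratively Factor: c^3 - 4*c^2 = (c)*(c^2 - 4*c) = c*(c - 4)*(c)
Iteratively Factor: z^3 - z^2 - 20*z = (z)*(z^2 - z - 20) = z*(z + 4)*(z - 5)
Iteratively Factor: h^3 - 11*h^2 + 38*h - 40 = (h - 5)*(h^2 - 6*h + 8) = (h - 5)*(h - 2)*(h - 4)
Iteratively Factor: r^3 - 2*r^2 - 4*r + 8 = (r - 2)*(r^2 - 4) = (r - 2)^2*(r + 2)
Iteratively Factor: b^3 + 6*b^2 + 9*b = (b)*(b^2 + 6*b + 9) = b*(b + 3)*(b + 3)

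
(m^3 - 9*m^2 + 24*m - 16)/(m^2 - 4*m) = m - 5 + 4/m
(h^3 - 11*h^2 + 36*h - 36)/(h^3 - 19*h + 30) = (h - 6)/(h + 5)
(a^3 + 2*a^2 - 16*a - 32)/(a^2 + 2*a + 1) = (a^3 + 2*a^2 - 16*a - 32)/(a^2 + 2*a + 1)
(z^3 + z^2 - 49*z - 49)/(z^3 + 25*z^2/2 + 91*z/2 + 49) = 2*(z^2 - 6*z - 7)/(2*z^2 + 11*z + 14)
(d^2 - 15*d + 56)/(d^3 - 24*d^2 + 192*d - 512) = (d - 7)/(d^2 - 16*d + 64)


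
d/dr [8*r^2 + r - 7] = 16*r + 1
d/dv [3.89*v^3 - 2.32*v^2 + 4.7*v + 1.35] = 11.67*v^2 - 4.64*v + 4.7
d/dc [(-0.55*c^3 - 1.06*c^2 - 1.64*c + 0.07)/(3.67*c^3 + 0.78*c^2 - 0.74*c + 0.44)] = (3.4612*c^4 + 12.8516*c^3 + 0.5669*c^2 - 1.042*c - 0.6698)/(13.4689*c^6 + 5.7252*c^5 - 4.8232*c^4 + 2.0752*c^3 + 1.234*c^2 - 0.6512*c + 0.1936)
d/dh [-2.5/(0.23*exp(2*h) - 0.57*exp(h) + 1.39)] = (1.15*exp(h) - 1.425)*exp(h)/(0.23*exp(2*h) - 0.57*exp(h) + 1.39)^2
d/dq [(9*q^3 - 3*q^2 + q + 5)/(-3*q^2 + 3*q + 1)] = (-27*q^4 + 54*q^3 + 21*q^2 + 24*q - 14)/(9*q^4 - 18*q^3 + 3*q^2 + 6*q + 1)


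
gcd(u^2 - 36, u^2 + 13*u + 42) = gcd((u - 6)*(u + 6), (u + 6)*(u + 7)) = u + 6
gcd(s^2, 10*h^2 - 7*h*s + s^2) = 1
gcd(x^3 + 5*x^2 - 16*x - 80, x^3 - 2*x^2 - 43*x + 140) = x - 4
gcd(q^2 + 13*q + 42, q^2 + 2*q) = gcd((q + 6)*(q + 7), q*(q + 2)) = 1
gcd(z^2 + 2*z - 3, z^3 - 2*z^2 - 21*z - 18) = z + 3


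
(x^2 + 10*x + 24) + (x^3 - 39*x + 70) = x^3 + x^2 - 29*x + 94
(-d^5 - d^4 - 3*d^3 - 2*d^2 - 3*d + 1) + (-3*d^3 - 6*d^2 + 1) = -d^5 - d^4 - 6*d^3 - 8*d^2 - 3*d + 2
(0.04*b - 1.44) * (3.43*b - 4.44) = 0.1372*b^2 - 5.1168*b + 6.3936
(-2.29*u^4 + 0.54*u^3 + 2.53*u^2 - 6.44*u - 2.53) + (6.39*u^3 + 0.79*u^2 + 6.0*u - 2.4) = -2.29*u^4 + 6.93*u^3 + 3.32*u^2 - 0.44*u - 4.93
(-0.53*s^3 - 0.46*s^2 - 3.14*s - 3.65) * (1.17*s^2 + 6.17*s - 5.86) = -0.6201*s^5 - 3.8083*s^4 - 3.4062*s^3 - 20.9487*s^2 - 4.1201*s + 21.389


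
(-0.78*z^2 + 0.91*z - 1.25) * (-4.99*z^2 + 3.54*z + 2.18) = 3.8922*z^4 - 7.3021*z^3 + 7.7585*z^2 - 2.4412*z - 2.725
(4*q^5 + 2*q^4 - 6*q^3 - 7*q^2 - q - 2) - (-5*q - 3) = 4*q^5 + 2*q^4 - 6*q^3 - 7*q^2 + 4*q + 1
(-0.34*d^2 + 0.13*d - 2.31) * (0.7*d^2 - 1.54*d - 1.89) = -0.238*d^4 + 0.6146*d^3 - 1.1746*d^2 + 3.3117*d + 4.3659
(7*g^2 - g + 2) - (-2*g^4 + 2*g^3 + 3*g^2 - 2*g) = 2*g^4 - 2*g^3 + 4*g^2 + g + 2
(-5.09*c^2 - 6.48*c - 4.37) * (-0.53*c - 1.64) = 2.6977*c^3 + 11.782*c^2 + 12.9433*c + 7.1668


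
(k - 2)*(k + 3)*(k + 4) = k^3 + 5*k^2 - 2*k - 24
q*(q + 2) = q^2 + 2*q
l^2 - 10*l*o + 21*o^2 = (l - 7*o)*(l - 3*o)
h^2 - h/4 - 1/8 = (h - 1/2)*(h + 1/4)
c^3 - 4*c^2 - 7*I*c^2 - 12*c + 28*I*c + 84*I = (c - 6)*(c + 2)*(c - 7*I)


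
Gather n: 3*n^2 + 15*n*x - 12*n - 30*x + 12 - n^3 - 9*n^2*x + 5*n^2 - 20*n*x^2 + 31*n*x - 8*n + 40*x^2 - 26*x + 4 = -n^3 + n^2*(8 - 9*x) + n*(-20*x^2 + 46*x - 20) + 40*x^2 - 56*x + 16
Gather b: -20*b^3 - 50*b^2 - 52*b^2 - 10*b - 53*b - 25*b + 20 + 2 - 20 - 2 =-20*b^3 - 102*b^2 - 88*b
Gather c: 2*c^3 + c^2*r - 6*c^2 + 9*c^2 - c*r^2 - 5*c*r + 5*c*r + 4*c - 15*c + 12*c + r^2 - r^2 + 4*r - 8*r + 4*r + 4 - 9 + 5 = 2*c^3 + c^2*(r + 3) + c*(1 - r^2)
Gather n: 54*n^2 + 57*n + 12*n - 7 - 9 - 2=54*n^2 + 69*n - 18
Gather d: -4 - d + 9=5 - d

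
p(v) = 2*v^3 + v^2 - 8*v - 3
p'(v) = 6*v^2 + 2*v - 8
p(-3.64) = -57.09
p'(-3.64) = 64.22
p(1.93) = -0.34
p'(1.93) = 18.21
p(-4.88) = -172.57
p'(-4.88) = 125.13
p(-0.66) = 2.14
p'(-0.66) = -6.71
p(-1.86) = 2.47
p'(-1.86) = 9.04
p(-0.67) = 2.21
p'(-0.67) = -6.65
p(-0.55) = 1.37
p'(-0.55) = -7.28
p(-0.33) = -0.32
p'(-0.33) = -8.01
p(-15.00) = -6408.00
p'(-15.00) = 1312.00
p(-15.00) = -6408.00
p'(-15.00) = 1312.00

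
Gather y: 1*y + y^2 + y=y^2 + 2*y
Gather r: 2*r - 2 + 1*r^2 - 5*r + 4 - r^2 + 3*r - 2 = 0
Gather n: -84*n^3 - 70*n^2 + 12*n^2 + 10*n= -84*n^3 - 58*n^2 + 10*n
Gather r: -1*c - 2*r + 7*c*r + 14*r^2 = -c + 14*r^2 + r*(7*c - 2)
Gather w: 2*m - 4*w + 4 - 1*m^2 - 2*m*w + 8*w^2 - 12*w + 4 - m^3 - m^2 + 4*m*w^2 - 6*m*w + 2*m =-m^3 - 2*m^2 + 4*m + w^2*(4*m + 8) + w*(-8*m - 16) + 8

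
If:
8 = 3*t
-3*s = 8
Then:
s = -8/3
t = 8/3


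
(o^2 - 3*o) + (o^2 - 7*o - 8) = 2*o^2 - 10*o - 8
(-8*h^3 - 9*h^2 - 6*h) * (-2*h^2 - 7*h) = 16*h^5 + 74*h^4 + 75*h^3 + 42*h^2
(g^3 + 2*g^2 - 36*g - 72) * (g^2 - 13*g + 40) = g^5 - 11*g^4 - 22*g^3 + 476*g^2 - 504*g - 2880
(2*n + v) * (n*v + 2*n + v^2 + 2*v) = 2*n^2*v + 4*n^2 + 3*n*v^2 + 6*n*v + v^3 + 2*v^2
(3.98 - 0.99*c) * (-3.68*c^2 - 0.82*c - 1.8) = 3.6432*c^3 - 13.8346*c^2 - 1.4816*c - 7.164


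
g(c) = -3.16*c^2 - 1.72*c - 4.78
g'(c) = -6.32*c - 1.72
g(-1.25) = -7.57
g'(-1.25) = 6.18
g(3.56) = -50.95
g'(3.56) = -24.22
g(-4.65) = -65.11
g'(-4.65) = 27.67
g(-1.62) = -10.29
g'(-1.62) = 8.52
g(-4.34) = -56.84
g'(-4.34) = 25.71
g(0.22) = -5.31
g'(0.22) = -3.11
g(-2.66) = -22.56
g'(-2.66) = 15.09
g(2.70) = -32.46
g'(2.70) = -18.78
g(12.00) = -480.46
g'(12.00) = -77.56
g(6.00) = -128.86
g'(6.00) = -39.64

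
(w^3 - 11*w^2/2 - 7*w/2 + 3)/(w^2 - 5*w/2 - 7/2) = (2*w^2 - 13*w + 6)/(2*w - 7)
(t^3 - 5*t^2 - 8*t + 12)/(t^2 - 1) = (t^2 - 4*t - 12)/(t + 1)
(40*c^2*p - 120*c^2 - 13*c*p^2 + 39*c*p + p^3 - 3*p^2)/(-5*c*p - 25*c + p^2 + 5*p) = (-8*c*p + 24*c + p^2 - 3*p)/(p + 5)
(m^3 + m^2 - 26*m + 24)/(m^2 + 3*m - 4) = (m^2 + 2*m - 24)/(m + 4)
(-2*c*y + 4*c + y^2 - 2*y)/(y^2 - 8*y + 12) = (-2*c + y)/(y - 6)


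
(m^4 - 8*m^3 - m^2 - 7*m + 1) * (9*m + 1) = 9*m^5 - 71*m^4 - 17*m^3 - 64*m^2 + 2*m + 1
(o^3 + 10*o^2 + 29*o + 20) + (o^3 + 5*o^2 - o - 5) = 2*o^3 + 15*o^2 + 28*o + 15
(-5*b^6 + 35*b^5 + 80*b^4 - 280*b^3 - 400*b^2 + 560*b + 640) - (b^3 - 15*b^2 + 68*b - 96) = -5*b^6 + 35*b^5 + 80*b^4 - 281*b^3 - 385*b^2 + 492*b + 736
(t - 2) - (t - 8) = 6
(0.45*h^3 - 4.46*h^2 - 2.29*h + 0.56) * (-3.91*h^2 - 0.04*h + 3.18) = -1.7595*h^5 + 17.4206*h^4 + 10.5633*h^3 - 16.2808*h^2 - 7.3046*h + 1.7808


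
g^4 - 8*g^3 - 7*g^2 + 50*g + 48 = (g - 8)*(g - 3)*(g + 1)*(g + 2)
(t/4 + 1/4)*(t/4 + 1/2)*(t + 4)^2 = t^4/16 + 11*t^3/16 + 21*t^2/8 + 4*t + 2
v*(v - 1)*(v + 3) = v^3 + 2*v^2 - 3*v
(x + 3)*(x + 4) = x^2 + 7*x + 12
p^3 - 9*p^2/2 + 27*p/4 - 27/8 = (p - 3/2)^3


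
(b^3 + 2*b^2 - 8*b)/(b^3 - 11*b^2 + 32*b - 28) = b*(b + 4)/(b^2 - 9*b + 14)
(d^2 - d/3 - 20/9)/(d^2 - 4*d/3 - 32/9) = (3*d - 5)/(3*d - 8)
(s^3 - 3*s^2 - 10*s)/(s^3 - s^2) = (s^2 - 3*s - 10)/(s*(s - 1))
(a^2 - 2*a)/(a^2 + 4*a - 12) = a/(a + 6)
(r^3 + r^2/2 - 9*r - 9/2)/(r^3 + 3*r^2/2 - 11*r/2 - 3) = (r - 3)/(r - 2)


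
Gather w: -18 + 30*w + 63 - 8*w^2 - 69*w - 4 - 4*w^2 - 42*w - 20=-12*w^2 - 81*w + 21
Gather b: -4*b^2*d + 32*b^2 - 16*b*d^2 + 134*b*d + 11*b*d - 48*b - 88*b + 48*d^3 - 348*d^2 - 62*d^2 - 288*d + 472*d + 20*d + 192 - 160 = b^2*(32 - 4*d) + b*(-16*d^2 + 145*d - 136) + 48*d^3 - 410*d^2 + 204*d + 32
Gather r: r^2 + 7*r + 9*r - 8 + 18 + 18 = r^2 + 16*r + 28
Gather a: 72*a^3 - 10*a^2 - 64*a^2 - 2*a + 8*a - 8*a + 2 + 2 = 72*a^3 - 74*a^2 - 2*a + 4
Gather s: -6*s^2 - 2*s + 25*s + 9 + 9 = -6*s^2 + 23*s + 18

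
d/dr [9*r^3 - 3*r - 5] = 27*r^2 - 3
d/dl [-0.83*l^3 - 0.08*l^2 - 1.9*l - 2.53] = -2.49*l^2 - 0.16*l - 1.9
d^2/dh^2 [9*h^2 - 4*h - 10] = 18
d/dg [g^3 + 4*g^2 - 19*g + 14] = 3*g^2 + 8*g - 19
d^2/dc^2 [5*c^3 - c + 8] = 30*c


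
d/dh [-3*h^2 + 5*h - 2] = 5 - 6*h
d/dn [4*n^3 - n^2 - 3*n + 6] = 12*n^2 - 2*n - 3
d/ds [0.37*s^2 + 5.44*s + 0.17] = 0.74*s + 5.44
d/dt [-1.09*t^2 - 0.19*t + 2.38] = -2.18*t - 0.19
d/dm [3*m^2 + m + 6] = 6*m + 1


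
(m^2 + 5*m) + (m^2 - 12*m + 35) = 2*m^2 - 7*m + 35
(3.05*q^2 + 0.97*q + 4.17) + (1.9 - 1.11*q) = 3.05*q^2 - 0.14*q + 6.07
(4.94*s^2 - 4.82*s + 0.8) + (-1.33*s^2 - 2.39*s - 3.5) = 3.61*s^2 - 7.21*s - 2.7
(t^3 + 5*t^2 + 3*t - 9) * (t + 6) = t^4 + 11*t^3 + 33*t^2 + 9*t - 54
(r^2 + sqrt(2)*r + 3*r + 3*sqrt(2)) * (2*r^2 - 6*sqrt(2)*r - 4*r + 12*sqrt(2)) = 2*r^4 - 4*sqrt(2)*r^3 + 2*r^3 - 24*r^2 - 4*sqrt(2)*r^2 - 12*r + 24*sqrt(2)*r + 72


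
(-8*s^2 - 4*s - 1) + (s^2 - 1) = -7*s^2 - 4*s - 2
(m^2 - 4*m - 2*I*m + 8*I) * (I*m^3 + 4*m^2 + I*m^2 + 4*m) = I*m^5 + 6*m^4 - 3*I*m^4 - 18*m^3 - 12*I*m^3 - 24*m^2 + 24*I*m^2 + 32*I*m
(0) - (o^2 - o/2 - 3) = -o^2 + o/2 + 3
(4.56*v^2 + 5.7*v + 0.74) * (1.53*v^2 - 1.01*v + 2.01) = 6.9768*v^4 + 4.1154*v^3 + 4.5408*v^2 + 10.7096*v + 1.4874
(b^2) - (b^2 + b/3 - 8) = 8 - b/3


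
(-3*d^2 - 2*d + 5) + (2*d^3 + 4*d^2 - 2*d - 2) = 2*d^3 + d^2 - 4*d + 3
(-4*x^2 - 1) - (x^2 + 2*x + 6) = -5*x^2 - 2*x - 7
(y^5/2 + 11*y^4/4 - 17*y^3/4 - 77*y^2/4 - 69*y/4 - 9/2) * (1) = y^5/2 + 11*y^4/4 - 17*y^3/4 - 77*y^2/4 - 69*y/4 - 9/2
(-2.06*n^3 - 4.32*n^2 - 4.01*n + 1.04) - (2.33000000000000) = -2.06*n^3 - 4.32*n^2 - 4.01*n - 1.29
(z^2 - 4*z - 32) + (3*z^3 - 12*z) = 3*z^3 + z^2 - 16*z - 32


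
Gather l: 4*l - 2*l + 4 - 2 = 2*l + 2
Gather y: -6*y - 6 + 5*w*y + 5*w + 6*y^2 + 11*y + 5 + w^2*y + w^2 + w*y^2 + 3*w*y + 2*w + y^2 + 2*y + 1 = w^2 + 7*w + y^2*(w + 7) + y*(w^2 + 8*w + 7)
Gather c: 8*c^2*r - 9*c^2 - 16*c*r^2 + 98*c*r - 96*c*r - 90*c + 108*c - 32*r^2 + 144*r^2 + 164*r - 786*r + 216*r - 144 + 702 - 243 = c^2*(8*r - 9) + c*(-16*r^2 + 2*r + 18) + 112*r^2 - 406*r + 315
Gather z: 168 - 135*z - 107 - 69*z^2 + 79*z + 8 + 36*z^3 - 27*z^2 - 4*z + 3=36*z^3 - 96*z^2 - 60*z + 72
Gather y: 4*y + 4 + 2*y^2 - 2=2*y^2 + 4*y + 2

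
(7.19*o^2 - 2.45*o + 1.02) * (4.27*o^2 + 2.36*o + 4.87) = 30.7013*o^4 + 6.5069*o^3 + 33.5887*o^2 - 9.5243*o + 4.9674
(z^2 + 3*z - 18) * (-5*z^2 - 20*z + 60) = -5*z^4 - 35*z^3 + 90*z^2 + 540*z - 1080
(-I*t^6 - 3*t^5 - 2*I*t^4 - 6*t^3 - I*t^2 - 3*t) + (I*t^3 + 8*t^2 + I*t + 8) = -I*t^6 - 3*t^5 - 2*I*t^4 - 6*t^3 + I*t^3 + 8*t^2 - I*t^2 - 3*t + I*t + 8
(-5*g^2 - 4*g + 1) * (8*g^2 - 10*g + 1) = -40*g^4 + 18*g^3 + 43*g^2 - 14*g + 1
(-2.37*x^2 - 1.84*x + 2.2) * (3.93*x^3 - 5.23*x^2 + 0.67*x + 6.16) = -9.3141*x^5 + 5.1639*x^4 + 16.6813*x^3 - 27.338*x^2 - 9.8604*x + 13.552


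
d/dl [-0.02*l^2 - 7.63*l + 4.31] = -0.04*l - 7.63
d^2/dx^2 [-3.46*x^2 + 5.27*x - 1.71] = -6.92000000000000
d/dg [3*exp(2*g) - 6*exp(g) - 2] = 6*(exp(g) - 1)*exp(g)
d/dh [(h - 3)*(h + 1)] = 2*h - 2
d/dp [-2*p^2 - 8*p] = -4*p - 8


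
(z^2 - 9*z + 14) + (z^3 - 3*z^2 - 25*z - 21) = z^3 - 2*z^2 - 34*z - 7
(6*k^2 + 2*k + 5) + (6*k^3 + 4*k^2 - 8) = 6*k^3 + 10*k^2 + 2*k - 3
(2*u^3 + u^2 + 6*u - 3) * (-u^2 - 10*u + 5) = -2*u^5 - 21*u^4 - 6*u^3 - 52*u^2 + 60*u - 15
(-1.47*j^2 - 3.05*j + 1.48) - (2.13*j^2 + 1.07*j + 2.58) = -3.6*j^2 - 4.12*j - 1.1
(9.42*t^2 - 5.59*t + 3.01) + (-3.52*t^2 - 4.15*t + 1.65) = 5.9*t^2 - 9.74*t + 4.66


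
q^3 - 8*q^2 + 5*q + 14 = (q - 7)*(q - 2)*(q + 1)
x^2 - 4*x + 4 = (x - 2)^2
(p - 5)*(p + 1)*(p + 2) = p^3 - 2*p^2 - 13*p - 10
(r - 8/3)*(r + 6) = r^2 + 10*r/3 - 16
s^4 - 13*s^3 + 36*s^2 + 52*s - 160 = (s - 8)*(s - 5)*(s - 2)*(s + 2)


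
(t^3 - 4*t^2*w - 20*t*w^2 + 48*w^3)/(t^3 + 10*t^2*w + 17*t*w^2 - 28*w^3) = (t^2 - 8*t*w + 12*w^2)/(t^2 + 6*t*w - 7*w^2)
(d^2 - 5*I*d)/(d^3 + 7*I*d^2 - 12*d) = (d - 5*I)/(d^2 + 7*I*d - 12)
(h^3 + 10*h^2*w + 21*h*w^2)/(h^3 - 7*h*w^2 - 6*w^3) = h*(-h^2 - 10*h*w - 21*w^2)/(-h^3 + 7*h*w^2 + 6*w^3)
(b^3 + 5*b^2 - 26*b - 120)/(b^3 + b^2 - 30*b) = (b + 4)/b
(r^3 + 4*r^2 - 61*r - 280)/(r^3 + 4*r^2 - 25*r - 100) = (r^2 - r - 56)/(r^2 - r - 20)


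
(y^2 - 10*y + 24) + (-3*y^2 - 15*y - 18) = -2*y^2 - 25*y + 6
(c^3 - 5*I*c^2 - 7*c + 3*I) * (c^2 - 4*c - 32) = c^5 - 4*c^4 - 5*I*c^4 - 39*c^3 + 20*I*c^3 + 28*c^2 + 163*I*c^2 + 224*c - 12*I*c - 96*I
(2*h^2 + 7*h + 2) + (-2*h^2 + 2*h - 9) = 9*h - 7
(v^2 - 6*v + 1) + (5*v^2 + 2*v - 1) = 6*v^2 - 4*v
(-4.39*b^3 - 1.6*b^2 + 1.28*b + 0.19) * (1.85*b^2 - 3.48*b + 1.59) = -8.1215*b^5 + 12.3172*b^4 + 0.955900000000001*b^3 - 6.6469*b^2 + 1.374*b + 0.3021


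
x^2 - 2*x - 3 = (x - 3)*(x + 1)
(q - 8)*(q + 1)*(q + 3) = q^3 - 4*q^2 - 29*q - 24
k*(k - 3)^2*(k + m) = k^4 + k^3*m - 6*k^3 - 6*k^2*m + 9*k^2 + 9*k*m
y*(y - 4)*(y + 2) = y^3 - 2*y^2 - 8*y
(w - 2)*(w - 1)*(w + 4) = w^3 + w^2 - 10*w + 8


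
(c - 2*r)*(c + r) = c^2 - c*r - 2*r^2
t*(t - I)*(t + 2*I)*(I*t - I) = I*t^4 - t^3 - I*t^3 + t^2 + 2*I*t^2 - 2*I*t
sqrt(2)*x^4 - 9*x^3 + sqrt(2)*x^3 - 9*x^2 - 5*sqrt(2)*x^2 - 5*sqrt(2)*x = x*(x - 5*sqrt(2))*(x + sqrt(2)/2)*(sqrt(2)*x + sqrt(2))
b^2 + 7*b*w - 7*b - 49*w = (b - 7)*(b + 7*w)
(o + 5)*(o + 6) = o^2 + 11*o + 30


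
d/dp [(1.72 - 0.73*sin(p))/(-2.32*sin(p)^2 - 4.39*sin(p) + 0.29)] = (-1.6936*sin(p)^2 + 7.9808*sin(p) + 7.3391)*cos(p)/(5.3824*sin(p)^4 + 20.3696*sin(p)^3 + 17.9265*sin(p)^2 - 2.5462*sin(p) + 0.0841)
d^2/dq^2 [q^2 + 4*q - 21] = 2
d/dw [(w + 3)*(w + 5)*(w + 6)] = 3*w^2 + 28*w + 63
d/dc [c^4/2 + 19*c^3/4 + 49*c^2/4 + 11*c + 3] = 2*c^3 + 57*c^2/4 + 49*c/2 + 11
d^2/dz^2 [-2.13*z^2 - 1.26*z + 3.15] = -4.26000000000000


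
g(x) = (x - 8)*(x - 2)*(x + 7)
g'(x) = (x - 8)*(x - 2) + (x - 8)*(x + 7) + (x - 2)*(x + 7) = 3*x^2 - 6*x - 54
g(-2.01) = 200.30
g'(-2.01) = -29.82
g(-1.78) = 192.98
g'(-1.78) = -33.81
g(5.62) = -108.73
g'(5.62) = 7.03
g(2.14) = -7.50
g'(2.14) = -53.10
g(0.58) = 79.87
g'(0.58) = -56.47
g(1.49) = 28.19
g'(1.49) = -56.28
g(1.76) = 13.12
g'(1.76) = -55.27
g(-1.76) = 192.30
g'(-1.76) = -34.15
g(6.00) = -104.00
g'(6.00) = 18.00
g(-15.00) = -3128.00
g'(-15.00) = 711.00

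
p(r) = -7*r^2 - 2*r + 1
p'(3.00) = -44.00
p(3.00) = -68.00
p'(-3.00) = 40.00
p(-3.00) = -56.00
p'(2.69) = -39.66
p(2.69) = -55.03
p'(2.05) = -30.70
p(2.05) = -32.52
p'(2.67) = -39.38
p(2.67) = -54.24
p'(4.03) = -58.42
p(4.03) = -120.75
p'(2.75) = -40.50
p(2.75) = -57.44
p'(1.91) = -28.74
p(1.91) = -28.36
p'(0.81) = -13.34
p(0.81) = -5.21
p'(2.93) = -43.02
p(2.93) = -64.95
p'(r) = -14*r - 2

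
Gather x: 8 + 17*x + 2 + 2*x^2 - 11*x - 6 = 2*x^2 + 6*x + 4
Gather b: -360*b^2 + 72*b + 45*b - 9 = -360*b^2 + 117*b - 9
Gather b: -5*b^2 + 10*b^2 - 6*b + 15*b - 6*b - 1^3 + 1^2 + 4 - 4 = 5*b^2 + 3*b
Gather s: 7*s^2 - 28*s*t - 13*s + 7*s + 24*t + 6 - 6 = 7*s^2 + s*(-28*t - 6) + 24*t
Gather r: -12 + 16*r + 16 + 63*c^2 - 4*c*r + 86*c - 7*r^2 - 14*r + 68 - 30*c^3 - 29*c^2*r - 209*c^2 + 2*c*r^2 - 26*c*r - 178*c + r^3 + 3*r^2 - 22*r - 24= -30*c^3 - 146*c^2 - 92*c + r^3 + r^2*(2*c - 4) + r*(-29*c^2 - 30*c - 20) + 48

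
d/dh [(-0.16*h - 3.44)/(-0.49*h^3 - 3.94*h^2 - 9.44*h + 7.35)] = (0.0784*h^3 + 0.6304*h^2 + 1.5104*h - (0.16*h + 3.44)*(1.47*h^2 + 7.88*h + 9.44) - 1.176)/(0.49*h^3 + 3.94*h^2 + 9.44*h - 7.35)^2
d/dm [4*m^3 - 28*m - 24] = 12*m^2 - 28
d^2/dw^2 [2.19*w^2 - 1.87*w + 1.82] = 4.38000000000000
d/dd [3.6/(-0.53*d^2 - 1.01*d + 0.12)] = (3.816*d + 3.636)/(0.53*d^2 + 1.01*d - 0.12)^2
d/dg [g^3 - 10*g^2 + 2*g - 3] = 3*g^2 - 20*g + 2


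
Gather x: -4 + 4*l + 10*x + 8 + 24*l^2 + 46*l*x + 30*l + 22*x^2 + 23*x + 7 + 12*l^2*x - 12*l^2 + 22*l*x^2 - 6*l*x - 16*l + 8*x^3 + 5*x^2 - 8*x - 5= 12*l^2 + 18*l + 8*x^3 + x^2*(22*l + 27) + x*(12*l^2 + 40*l + 25) + 6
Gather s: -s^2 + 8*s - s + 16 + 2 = -s^2 + 7*s + 18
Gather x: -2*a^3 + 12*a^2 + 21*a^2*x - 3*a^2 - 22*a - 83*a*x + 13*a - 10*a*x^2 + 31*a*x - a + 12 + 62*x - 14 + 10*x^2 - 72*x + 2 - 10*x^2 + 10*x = -2*a^3 + 9*a^2 - 10*a*x^2 - 10*a + x*(21*a^2 - 52*a)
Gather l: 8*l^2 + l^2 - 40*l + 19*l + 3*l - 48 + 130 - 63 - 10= 9*l^2 - 18*l + 9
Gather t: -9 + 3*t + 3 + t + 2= 4*t - 4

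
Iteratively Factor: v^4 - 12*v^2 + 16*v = (v - 2)*(v^3 + 2*v^2 - 8*v) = (v - 2)*(v + 4)*(v^2 - 2*v) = (v - 2)^2*(v + 4)*(v)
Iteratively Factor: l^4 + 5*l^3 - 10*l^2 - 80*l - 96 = (l + 2)*(l^3 + 3*l^2 - 16*l - 48) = (l + 2)*(l + 4)*(l^2 - l - 12) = (l - 4)*(l + 2)*(l + 4)*(l + 3)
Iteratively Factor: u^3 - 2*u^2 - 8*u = (u)*(u^2 - 2*u - 8) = u*(u - 4)*(u + 2)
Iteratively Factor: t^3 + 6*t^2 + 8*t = (t + 4)*(t^2 + 2*t) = (t + 2)*(t + 4)*(t)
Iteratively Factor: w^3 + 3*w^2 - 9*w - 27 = (w - 3)*(w^2 + 6*w + 9) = (w - 3)*(w + 3)*(w + 3)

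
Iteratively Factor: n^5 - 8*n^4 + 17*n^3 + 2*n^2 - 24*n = (n - 2)*(n^4 - 6*n^3 + 5*n^2 + 12*n) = (n - 3)*(n - 2)*(n^3 - 3*n^2 - 4*n) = n*(n - 3)*(n - 2)*(n^2 - 3*n - 4) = n*(n - 3)*(n - 2)*(n + 1)*(n - 4)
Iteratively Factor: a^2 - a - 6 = (a - 3)*(a + 2)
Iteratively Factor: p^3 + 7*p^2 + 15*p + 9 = (p + 3)*(p^2 + 4*p + 3) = (p + 1)*(p + 3)*(p + 3)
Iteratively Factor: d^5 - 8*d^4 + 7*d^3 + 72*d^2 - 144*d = (d - 4)*(d^4 - 4*d^3 - 9*d^2 + 36*d) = (d - 4)*(d + 3)*(d^3 - 7*d^2 + 12*d) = (d - 4)*(d - 3)*(d + 3)*(d^2 - 4*d) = d*(d - 4)*(d - 3)*(d + 3)*(d - 4)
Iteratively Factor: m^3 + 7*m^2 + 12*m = (m)*(m^2 + 7*m + 12) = m*(m + 4)*(m + 3)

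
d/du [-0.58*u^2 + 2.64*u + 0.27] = 2.64 - 1.16*u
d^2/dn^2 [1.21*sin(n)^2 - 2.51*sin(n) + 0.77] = 2.51*sin(n) + 2.42*cos(2*n)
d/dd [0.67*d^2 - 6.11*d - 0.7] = 1.34*d - 6.11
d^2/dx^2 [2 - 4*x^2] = -8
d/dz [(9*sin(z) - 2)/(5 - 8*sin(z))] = 29*cos(z)/(8*sin(z) - 5)^2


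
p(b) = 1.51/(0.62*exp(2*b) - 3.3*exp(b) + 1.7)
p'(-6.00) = 0.00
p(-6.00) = 0.89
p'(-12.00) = 0.00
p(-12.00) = 0.89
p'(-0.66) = 81.05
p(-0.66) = 9.44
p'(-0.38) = 35.57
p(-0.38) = -5.66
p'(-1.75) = 0.62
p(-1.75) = 1.32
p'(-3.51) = 0.06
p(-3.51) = 0.94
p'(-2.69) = 0.15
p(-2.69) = 1.02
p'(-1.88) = 0.49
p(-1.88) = 1.25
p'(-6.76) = 0.00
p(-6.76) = 0.89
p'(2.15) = -0.26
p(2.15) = 0.08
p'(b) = 1.51*(-1.24*exp(2*b) + 3.3*exp(b))/(0.62*exp(2*b) - 3.3*exp(b) + 1.7)^2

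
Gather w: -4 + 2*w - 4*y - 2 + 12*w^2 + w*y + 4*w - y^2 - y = 12*w^2 + w*(y + 6) - y^2 - 5*y - 6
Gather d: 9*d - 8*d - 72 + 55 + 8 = d - 9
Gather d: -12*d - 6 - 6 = -12*d - 12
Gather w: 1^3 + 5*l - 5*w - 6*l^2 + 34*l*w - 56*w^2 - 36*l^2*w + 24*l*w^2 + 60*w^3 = -6*l^2 + 5*l + 60*w^3 + w^2*(24*l - 56) + w*(-36*l^2 + 34*l - 5) + 1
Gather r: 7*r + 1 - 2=7*r - 1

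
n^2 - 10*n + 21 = (n - 7)*(n - 3)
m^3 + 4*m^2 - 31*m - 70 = (m - 5)*(m + 2)*(m + 7)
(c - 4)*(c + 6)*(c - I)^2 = c^4 + 2*c^3 - 2*I*c^3 - 25*c^2 - 4*I*c^2 - 2*c + 48*I*c + 24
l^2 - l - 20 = (l - 5)*(l + 4)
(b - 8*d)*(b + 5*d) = b^2 - 3*b*d - 40*d^2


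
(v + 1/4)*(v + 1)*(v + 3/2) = v^3 + 11*v^2/4 + 17*v/8 + 3/8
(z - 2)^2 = z^2 - 4*z + 4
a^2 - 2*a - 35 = (a - 7)*(a + 5)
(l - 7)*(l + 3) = l^2 - 4*l - 21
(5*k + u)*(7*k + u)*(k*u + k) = 35*k^3*u + 35*k^3 + 12*k^2*u^2 + 12*k^2*u + k*u^3 + k*u^2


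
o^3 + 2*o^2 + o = o*(o + 1)^2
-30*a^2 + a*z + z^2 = (-5*a + z)*(6*a + z)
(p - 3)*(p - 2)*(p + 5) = p^3 - 19*p + 30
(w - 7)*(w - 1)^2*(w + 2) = w^4 - 7*w^3 - 3*w^2 + 23*w - 14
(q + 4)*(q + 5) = q^2 + 9*q + 20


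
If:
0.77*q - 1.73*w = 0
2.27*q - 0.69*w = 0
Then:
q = 0.00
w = 0.00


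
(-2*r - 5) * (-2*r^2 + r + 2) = 4*r^3 + 8*r^2 - 9*r - 10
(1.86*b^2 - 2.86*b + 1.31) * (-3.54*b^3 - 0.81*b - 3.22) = -6.5844*b^5 + 10.1244*b^4 - 6.144*b^3 - 3.6726*b^2 + 8.1481*b - 4.2182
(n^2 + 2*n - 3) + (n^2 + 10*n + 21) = 2*n^2 + 12*n + 18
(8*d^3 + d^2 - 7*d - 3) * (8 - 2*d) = -16*d^4 + 62*d^3 + 22*d^2 - 50*d - 24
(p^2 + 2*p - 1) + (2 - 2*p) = p^2 + 1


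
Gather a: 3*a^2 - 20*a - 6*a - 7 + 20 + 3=3*a^2 - 26*a + 16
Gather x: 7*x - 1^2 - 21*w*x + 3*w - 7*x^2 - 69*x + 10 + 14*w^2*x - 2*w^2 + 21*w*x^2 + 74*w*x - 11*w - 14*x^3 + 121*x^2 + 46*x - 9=-2*w^2 - 8*w - 14*x^3 + x^2*(21*w + 114) + x*(14*w^2 + 53*w - 16)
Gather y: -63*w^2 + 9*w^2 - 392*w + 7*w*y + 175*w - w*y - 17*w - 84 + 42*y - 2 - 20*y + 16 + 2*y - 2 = -54*w^2 - 234*w + y*(6*w + 24) - 72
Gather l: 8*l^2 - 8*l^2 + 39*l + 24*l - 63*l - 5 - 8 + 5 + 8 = 0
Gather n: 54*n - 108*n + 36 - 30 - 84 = -54*n - 78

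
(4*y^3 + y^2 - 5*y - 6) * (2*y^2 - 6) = 8*y^5 + 2*y^4 - 34*y^3 - 18*y^2 + 30*y + 36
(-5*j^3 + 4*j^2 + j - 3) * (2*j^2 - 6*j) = -10*j^5 + 38*j^4 - 22*j^3 - 12*j^2 + 18*j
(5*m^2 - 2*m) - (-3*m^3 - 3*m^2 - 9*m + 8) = 3*m^3 + 8*m^2 + 7*m - 8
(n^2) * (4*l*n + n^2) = 4*l*n^3 + n^4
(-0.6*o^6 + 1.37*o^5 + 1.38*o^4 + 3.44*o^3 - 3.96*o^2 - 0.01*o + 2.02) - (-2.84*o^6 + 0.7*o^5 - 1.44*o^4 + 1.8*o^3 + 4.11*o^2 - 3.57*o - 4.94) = 2.24*o^6 + 0.67*o^5 + 2.82*o^4 + 1.64*o^3 - 8.07*o^2 + 3.56*o + 6.96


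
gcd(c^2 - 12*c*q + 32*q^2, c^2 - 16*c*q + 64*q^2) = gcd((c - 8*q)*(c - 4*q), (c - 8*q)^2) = -c + 8*q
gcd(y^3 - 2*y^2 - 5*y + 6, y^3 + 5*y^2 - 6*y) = y - 1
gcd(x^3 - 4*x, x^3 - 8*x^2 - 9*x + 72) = 1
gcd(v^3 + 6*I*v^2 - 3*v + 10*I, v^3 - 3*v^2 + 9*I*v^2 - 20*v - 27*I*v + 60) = v + 5*I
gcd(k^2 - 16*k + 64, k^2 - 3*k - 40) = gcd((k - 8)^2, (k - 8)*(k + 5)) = k - 8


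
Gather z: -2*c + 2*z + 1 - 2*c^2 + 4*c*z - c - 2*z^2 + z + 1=-2*c^2 - 3*c - 2*z^2 + z*(4*c + 3) + 2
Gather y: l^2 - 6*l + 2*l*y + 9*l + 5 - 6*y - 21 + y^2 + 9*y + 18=l^2 + 3*l + y^2 + y*(2*l + 3) + 2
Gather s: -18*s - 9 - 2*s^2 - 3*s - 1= -2*s^2 - 21*s - 10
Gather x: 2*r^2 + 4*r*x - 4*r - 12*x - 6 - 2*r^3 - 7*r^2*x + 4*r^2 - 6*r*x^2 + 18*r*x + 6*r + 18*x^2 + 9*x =-2*r^3 + 6*r^2 + 2*r + x^2*(18 - 6*r) + x*(-7*r^2 + 22*r - 3) - 6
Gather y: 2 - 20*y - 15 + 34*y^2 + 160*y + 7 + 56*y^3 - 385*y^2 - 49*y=56*y^3 - 351*y^2 + 91*y - 6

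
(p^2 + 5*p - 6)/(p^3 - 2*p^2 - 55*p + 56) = (p + 6)/(p^2 - p - 56)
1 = 1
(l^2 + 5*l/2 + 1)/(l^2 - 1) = (l^2 + 5*l/2 + 1)/(l^2 - 1)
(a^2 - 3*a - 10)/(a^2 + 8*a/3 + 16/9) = 9*(a^2 - 3*a - 10)/(9*a^2 + 24*a + 16)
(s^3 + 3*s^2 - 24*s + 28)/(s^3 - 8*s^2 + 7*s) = (s^3 + 3*s^2 - 24*s + 28)/(s*(s^2 - 8*s + 7))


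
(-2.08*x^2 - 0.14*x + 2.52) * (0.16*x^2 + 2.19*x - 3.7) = -0.3328*x^4 - 4.5776*x^3 + 7.7926*x^2 + 6.0368*x - 9.324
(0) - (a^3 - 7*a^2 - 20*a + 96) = -a^3 + 7*a^2 + 20*a - 96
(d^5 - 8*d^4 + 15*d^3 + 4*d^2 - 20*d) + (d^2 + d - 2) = d^5 - 8*d^4 + 15*d^3 + 5*d^2 - 19*d - 2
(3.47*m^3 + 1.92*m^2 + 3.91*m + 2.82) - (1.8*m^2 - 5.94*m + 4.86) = 3.47*m^3 + 0.12*m^2 + 9.85*m - 2.04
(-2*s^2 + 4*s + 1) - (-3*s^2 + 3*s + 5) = s^2 + s - 4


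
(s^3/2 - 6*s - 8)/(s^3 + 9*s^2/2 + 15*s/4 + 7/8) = 4*(s^3 - 12*s - 16)/(8*s^3 + 36*s^2 + 30*s + 7)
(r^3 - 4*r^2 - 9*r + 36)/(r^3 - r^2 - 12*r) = (r - 3)/r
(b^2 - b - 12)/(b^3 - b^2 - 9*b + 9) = (b - 4)/(b^2 - 4*b + 3)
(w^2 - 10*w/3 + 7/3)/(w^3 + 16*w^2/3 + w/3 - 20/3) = (3*w - 7)/(3*w^2 + 19*w + 20)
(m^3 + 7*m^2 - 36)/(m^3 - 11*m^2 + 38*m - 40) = (m^2 + 9*m + 18)/(m^2 - 9*m + 20)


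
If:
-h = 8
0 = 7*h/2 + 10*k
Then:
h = -8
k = 14/5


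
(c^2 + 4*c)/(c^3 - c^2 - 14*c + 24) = c/(c^2 - 5*c + 6)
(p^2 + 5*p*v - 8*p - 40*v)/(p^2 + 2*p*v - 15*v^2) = (p - 8)/(p - 3*v)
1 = 1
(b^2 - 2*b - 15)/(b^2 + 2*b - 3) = (b - 5)/(b - 1)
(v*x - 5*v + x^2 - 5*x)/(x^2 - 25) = (v + x)/(x + 5)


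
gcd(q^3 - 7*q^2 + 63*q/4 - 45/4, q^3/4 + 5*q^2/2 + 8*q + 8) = 1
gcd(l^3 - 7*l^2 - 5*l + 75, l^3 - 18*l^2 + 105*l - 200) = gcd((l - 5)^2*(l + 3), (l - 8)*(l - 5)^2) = l^2 - 10*l + 25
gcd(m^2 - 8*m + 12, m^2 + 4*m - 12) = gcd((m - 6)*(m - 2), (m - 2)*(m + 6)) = m - 2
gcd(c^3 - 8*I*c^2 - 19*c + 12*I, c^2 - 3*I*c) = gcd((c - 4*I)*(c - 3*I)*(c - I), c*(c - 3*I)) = c - 3*I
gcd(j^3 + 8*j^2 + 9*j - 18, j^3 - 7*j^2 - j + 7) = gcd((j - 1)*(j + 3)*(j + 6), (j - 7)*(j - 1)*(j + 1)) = j - 1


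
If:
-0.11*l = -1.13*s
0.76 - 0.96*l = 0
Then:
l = 0.79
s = 0.08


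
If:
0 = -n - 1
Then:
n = -1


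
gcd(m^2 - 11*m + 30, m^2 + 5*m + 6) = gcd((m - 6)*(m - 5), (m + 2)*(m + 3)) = 1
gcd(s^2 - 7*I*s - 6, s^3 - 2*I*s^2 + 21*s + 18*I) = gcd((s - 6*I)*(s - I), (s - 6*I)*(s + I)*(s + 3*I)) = s - 6*I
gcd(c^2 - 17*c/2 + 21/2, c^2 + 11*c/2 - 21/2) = c - 3/2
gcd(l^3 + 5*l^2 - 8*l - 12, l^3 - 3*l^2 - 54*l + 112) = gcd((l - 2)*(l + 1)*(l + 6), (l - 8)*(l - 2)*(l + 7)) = l - 2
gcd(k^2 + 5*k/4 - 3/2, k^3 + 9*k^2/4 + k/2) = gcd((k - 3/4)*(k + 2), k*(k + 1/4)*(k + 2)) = k + 2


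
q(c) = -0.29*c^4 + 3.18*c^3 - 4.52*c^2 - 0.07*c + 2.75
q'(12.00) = -739.27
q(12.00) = -1167.37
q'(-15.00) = 6197.03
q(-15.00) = -26426.95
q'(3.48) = 35.12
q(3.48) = 39.25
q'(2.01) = 10.88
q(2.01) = 5.44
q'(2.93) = 26.16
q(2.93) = 22.36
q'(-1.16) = 25.06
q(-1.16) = -8.74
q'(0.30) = -1.95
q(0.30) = 2.41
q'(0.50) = -2.35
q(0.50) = 1.96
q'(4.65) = 47.54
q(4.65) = 88.84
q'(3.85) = 40.34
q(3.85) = 53.24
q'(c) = -1.16*c^3 + 9.54*c^2 - 9.04*c - 0.07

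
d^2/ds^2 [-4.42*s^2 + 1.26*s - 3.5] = -8.84000000000000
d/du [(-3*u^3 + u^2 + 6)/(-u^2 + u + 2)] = (u*(2 - 9*u)*(-u^2 + u + 2) + (2*u - 1)*(-3*u^3 + u^2 + 6))/(-u^2 + u + 2)^2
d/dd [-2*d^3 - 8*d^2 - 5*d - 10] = -6*d^2 - 16*d - 5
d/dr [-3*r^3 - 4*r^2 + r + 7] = -9*r^2 - 8*r + 1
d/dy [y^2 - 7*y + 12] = 2*y - 7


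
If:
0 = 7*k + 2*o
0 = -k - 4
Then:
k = -4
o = 14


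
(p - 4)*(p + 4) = p^2 - 16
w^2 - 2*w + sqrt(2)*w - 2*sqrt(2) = (w - 2)*(w + sqrt(2))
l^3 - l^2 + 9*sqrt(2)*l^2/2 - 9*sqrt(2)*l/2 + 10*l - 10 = (l - 1)*(l + 2*sqrt(2))*(l + 5*sqrt(2)/2)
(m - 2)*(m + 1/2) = m^2 - 3*m/2 - 1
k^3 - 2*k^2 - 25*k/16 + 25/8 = (k - 2)*(k - 5/4)*(k + 5/4)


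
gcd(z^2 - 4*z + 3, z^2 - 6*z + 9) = z - 3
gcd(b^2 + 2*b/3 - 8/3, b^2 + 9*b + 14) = b + 2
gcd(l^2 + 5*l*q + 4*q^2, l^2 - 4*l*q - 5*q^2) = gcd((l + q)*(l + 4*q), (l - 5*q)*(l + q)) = l + q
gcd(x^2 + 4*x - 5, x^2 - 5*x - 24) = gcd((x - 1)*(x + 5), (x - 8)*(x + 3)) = 1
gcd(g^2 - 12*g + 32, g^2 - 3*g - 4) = g - 4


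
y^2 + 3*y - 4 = (y - 1)*(y + 4)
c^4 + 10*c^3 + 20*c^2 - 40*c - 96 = (c - 2)*(c + 2)*(c + 4)*(c + 6)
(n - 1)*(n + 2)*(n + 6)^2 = n^4 + 13*n^3 + 46*n^2 + 12*n - 72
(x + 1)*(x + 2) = x^2 + 3*x + 2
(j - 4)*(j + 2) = j^2 - 2*j - 8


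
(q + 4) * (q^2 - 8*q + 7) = q^3 - 4*q^2 - 25*q + 28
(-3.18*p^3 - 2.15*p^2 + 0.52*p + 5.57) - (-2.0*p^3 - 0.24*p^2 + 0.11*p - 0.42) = -1.18*p^3 - 1.91*p^2 + 0.41*p + 5.99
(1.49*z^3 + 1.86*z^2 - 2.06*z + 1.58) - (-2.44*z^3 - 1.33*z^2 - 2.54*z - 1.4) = 3.93*z^3 + 3.19*z^2 + 0.48*z + 2.98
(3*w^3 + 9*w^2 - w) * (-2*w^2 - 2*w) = -6*w^5 - 24*w^4 - 16*w^3 + 2*w^2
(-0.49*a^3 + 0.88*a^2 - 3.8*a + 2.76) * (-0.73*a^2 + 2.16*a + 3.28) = 0.3577*a^5 - 1.7008*a^4 + 3.0676*a^3 - 7.3364*a^2 - 6.5024*a + 9.0528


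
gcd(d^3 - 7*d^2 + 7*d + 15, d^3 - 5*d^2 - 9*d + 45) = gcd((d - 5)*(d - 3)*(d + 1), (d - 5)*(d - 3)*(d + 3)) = d^2 - 8*d + 15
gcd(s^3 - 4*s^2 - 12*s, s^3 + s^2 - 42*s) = s^2 - 6*s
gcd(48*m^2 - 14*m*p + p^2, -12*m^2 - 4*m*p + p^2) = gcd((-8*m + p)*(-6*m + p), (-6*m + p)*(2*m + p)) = -6*m + p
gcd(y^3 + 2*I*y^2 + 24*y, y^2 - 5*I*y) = y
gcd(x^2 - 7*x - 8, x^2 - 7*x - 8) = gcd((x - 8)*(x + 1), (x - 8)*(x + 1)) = x^2 - 7*x - 8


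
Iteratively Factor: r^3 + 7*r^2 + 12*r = (r + 3)*(r^2 + 4*r) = r*(r + 3)*(r + 4)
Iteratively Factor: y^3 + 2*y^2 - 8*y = (y + 4)*(y^2 - 2*y) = (y - 2)*(y + 4)*(y)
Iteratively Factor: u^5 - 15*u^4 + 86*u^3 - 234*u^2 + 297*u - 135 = (u - 3)*(u^4 - 12*u^3 + 50*u^2 - 84*u + 45) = (u - 3)*(u - 1)*(u^3 - 11*u^2 + 39*u - 45) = (u - 3)^2*(u - 1)*(u^2 - 8*u + 15) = (u - 3)^3*(u - 1)*(u - 5)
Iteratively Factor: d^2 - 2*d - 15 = (d + 3)*(d - 5)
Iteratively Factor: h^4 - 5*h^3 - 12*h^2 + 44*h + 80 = (h - 5)*(h^3 - 12*h - 16) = (h - 5)*(h - 4)*(h^2 + 4*h + 4) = (h - 5)*(h - 4)*(h + 2)*(h + 2)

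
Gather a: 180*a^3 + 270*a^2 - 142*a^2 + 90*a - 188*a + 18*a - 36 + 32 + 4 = 180*a^3 + 128*a^2 - 80*a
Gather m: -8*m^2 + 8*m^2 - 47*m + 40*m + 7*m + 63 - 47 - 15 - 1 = 0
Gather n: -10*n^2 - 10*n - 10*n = -10*n^2 - 20*n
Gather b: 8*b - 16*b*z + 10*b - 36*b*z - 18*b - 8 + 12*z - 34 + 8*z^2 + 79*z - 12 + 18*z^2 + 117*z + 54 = -52*b*z + 26*z^2 + 208*z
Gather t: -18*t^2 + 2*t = -18*t^2 + 2*t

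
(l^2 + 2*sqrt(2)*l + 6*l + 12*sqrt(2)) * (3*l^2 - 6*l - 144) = 3*l^4 + 6*sqrt(2)*l^3 + 12*l^3 - 180*l^2 + 24*sqrt(2)*l^2 - 864*l - 360*sqrt(2)*l - 1728*sqrt(2)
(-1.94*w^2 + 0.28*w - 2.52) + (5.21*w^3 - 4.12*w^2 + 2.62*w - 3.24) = 5.21*w^3 - 6.06*w^2 + 2.9*w - 5.76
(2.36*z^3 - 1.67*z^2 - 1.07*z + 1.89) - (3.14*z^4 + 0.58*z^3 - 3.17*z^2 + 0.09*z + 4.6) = -3.14*z^4 + 1.78*z^3 + 1.5*z^2 - 1.16*z - 2.71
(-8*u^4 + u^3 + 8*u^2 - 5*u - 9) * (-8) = 64*u^4 - 8*u^3 - 64*u^2 + 40*u + 72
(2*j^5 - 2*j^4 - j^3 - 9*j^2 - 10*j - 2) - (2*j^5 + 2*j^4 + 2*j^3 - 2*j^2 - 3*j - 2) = -4*j^4 - 3*j^3 - 7*j^2 - 7*j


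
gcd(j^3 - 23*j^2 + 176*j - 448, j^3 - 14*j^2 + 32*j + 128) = j^2 - 16*j + 64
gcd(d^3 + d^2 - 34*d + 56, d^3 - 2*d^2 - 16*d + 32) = d^2 - 6*d + 8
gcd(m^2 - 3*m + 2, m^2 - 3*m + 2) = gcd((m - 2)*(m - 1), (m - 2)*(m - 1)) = m^2 - 3*m + 2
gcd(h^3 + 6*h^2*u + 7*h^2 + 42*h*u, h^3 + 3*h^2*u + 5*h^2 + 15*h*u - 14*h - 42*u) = h + 7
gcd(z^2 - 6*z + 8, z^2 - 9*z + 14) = z - 2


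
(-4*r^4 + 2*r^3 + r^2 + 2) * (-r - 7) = 4*r^5 + 26*r^4 - 15*r^3 - 7*r^2 - 2*r - 14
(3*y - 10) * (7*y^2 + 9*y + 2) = 21*y^3 - 43*y^2 - 84*y - 20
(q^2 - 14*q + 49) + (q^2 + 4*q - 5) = 2*q^2 - 10*q + 44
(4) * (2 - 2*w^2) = 8 - 8*w^2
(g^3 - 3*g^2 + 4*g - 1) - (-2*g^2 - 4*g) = g^3 - g^2 + 8*g - 1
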